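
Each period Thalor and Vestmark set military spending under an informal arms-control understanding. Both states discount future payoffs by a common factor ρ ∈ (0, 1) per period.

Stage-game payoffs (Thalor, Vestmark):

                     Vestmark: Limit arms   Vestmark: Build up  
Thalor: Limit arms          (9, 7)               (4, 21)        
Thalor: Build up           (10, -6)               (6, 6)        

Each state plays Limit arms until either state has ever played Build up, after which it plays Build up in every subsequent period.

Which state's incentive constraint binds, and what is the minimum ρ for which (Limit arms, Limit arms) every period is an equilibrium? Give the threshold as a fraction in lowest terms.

Vestmark; ρ ≥ 14/15

For Thalor: deviation gain 10−9 = 1, per-period punishment loss 9−6 = 3. IC gives ρ ≥ 1/4.
For Vestmark: gain 14, loss 1 per period, so ρ ≥ 14/15.
The tighter constraint is Vestmark's, so cooperation needs ρ ≥ 14/15.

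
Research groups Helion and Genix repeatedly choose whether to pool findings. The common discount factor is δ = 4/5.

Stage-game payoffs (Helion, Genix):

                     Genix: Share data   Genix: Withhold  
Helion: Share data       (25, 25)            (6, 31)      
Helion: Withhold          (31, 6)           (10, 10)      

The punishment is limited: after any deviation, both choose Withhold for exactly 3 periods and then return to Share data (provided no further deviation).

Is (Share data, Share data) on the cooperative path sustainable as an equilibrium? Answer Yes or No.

Yes

Comparing payoff streams over the 4 periods until play realigns: cooperate → 25(1+δ+…+δ^3); deviate → 31 + 10(δ+…+δ^3).
Cooperation is sustained iff (25−10)(δ+…+δ^3) ≥ 31−25.
δ+…+δ^3 = 4/5·(1−(4/5)^3)/(1−4/5) = 1.9520, and (31−25)/(25−10) = 0.4000.
1.9520 ≥ 0.4000, so cooperation is sustainable.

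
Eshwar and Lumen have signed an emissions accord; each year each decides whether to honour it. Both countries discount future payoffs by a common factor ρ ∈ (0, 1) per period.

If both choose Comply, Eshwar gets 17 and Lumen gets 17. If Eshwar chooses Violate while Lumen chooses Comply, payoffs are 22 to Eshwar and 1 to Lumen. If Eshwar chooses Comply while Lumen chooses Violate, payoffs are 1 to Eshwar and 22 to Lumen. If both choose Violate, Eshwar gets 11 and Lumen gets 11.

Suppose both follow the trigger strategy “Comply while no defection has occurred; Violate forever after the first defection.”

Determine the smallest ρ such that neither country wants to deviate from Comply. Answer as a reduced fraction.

5/11

Cooperation forever yields 17 each period: 17/(1−ρ).
Deviating yields 22 once, then 11 forever: 22 + 11ρ/(1−ρ).
No profitable deviation requires 17/(1−ρ) ≥ 22 + 11ρ/(1−ρ).
Multiplying by (1−ρ): 17 ≥ 22(1−ρ) + 11ρ = 22 − 11ρ.
So 11ρ ≥ 5, i.e. ρ ≥ 5/11.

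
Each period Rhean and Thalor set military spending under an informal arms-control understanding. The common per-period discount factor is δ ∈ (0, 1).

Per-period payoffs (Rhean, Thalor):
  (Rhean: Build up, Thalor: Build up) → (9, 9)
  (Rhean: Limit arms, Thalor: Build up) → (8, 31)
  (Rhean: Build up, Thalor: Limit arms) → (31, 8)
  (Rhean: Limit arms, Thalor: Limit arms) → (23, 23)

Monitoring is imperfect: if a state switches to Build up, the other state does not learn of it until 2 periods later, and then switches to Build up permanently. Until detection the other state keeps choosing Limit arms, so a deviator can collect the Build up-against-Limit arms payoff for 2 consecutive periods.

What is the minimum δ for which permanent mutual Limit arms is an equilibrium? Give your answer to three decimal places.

0.603

The best deviation is to choose Build up for all 2 undetected periods, earning 31 each, then 9 forever once detected.
Deviation value: 31(1−δ^2)/(1−δ) + 9δ^2/(1−δ); cooperation value: 23/(1−δ).
IC: 23 ≥ 31(1−δ^2) + 9δ^2 = 31 − 22δ^2.
So δ^2 ≥ 8/22 = 4/11, giving δ ≥ (4/11)^(1/2) ≈ 0.603.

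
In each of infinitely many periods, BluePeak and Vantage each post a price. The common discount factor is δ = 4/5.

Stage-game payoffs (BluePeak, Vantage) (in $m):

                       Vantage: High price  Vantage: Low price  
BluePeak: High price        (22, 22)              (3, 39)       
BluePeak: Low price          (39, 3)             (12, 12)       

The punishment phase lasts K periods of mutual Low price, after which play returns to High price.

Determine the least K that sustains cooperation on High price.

Need Σ_{k=1}^{K} δ^k ≥ (39−22)/(22−12) = 1.7000 at δ = 4/5.
At K = 2 the sum is 1.4400 < 1.7000; at K = 3 it is 1.9520 ≥ 1.7000.
So the minimum punishment length is K = 3.

3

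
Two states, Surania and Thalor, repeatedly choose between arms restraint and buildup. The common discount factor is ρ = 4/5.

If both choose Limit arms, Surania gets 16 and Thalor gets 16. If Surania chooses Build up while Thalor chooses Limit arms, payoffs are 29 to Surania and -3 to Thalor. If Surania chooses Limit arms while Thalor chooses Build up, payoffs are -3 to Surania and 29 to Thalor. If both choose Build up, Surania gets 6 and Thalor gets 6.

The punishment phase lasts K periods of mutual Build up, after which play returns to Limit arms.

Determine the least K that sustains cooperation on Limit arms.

2

IC: ρ(1−ρ^K)/(1−ρ) ≥ (29−16)/(16−6) = 13/10.
With ρ = 4/5: need 1 − ρ^K ≥ 13/10·(1−4/5)/(4/5), i.e. ρ^K ≤ 0.6750.
Since (4/5)^1 = 0.8000 and (4/5)^2 = 0.6400, the smallest such K is 2.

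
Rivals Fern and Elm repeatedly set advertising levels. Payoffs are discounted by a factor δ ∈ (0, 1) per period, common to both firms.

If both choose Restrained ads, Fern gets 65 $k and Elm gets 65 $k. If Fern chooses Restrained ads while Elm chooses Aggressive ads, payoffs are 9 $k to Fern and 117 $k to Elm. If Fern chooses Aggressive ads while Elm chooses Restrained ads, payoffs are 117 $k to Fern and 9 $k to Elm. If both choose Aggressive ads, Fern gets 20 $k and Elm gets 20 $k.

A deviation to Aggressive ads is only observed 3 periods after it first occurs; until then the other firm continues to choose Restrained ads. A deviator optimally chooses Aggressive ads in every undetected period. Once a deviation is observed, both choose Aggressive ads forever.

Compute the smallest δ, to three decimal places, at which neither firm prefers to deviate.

Deviating for the 3 undetected periods gains 117−65 = 52 per period over cooperation, then loses 65−20 = 45 per period forever once punishment starts.
Gain: 52(1 + δ + … + δ^2); loss: 45·δ^3/(1−δ).
No profitable deviation ⇔ 52(1−δ^3) ≤ 45·δ^3, i.e. δ^3 ≥ 52/(52+45) = 52/97.
Hence δ ≥ (52/97)^(1/3) ≈ 0.812.

0.812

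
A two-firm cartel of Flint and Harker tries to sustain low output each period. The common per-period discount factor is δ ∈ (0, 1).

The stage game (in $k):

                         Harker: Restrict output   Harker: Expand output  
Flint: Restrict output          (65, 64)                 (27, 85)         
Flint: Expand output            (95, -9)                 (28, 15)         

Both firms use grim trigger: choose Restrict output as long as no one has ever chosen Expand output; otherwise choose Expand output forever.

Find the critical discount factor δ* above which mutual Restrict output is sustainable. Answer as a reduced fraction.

30/67

Flint: cooperation gives 65 each period; deviation gives 95 once then 28 forever.
  65/(1−δ) ≥ 95 + 28δ/(1−δ) ⇒ δ ≥ 30/67.
Harker: cooperation gives 64 each period; deviation gives 85 once then 15 forever.
  δ ≥ 21/70 = 3/10.
Both must hold, so the binding constraint is Flint's: δ ≥ 30/67.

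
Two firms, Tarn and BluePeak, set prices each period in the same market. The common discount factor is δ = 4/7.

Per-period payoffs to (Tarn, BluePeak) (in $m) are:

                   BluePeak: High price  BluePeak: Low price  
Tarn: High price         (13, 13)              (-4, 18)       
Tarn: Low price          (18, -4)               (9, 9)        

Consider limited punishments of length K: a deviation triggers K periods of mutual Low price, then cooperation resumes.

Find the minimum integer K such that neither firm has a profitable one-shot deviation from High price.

Need Σ_{k=1}^{K} δ^k ≥ (18−13)/(13−9) = 1.2500 at δ = 4/7.
At K = 4 the sum is 1.1912 < 1.2500; at K = 5 it is 1.2521 ≥ 1.2500.
So the minimum punishment length is K = 5.

5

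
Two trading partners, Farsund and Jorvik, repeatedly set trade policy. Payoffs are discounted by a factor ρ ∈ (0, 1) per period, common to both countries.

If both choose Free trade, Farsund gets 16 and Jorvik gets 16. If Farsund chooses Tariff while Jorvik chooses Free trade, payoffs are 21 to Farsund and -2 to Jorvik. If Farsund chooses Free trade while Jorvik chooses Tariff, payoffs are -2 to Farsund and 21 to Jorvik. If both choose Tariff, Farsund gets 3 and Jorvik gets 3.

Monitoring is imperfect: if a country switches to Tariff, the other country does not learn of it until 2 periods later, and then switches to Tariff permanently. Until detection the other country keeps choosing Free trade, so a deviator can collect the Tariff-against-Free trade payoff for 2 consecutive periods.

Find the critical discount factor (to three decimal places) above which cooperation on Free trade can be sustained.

Deviating for the 2 undetected periods gains 21−16 = 5 per period over cooperation, then loses 16−3 = 13 per period forever once punishment starts.
Gain: 5(1 + ρ + … + ρ^1); loss: 13·ρ^2/(1−ρ).
No profitable deviation ⇔ 5(1−ρ^2) ≤ 13·ρ^2, i.e. ρ^2 ≥ 5/(5+13) = 5/18.
Hence ρ ≥ (5/18)^(1/2) ≈ 0.527.

0.527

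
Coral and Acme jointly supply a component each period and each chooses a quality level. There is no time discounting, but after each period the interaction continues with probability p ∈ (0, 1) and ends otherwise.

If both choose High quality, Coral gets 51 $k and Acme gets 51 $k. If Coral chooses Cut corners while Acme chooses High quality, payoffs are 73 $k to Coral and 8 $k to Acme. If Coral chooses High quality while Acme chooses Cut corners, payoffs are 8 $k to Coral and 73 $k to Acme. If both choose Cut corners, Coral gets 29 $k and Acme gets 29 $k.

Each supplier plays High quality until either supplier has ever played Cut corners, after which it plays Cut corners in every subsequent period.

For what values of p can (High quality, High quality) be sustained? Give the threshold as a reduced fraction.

With no time discounting, the continuation probability p plays the role of the discount factor.
Grim-trigger IC: 51/(1−p) ≥ 73 + 29p/(1−p) ⇒ p ≥ (73−51)/(73−29) = 1/2.

1/2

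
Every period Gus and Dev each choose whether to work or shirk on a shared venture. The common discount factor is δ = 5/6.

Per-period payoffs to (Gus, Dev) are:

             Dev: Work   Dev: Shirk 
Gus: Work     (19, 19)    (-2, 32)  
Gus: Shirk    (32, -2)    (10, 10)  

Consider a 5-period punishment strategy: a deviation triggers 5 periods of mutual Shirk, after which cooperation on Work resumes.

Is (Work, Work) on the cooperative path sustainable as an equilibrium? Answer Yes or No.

Yes

A one-shot deviation gives 32 now, then 10 for 5 periods, then back to 19.
Gain from deviating: (32−19) today; loss: (19−10) in each of the next 5 periods.
No-deviation condition: (19−10)(δ+…+δ^5) ≥ 32−19, i.e. δ+…+δ^5 ≥ 13/9.
At δ = 5/6: δ+…+δ^5 = 2.9906 ≥ 1.4444.
So cooperation is sustainable.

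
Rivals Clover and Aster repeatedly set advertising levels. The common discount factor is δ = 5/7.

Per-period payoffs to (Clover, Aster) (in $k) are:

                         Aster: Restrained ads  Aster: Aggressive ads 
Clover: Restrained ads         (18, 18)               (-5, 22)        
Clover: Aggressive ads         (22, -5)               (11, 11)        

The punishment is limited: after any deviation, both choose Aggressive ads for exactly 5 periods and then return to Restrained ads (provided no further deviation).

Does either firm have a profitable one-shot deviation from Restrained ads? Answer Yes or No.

A one-shot deviation gives 22 now, then 11 for 5 periods, then back to 18.
Gain from deviating: (22−18) today; loss: (18−11) in each of the next 5 periods.
No-deviation condition: (18−11)(δ+…+δ^5) ≥ 22−18, i.e. δ+…+δ^5 ≥ 4/7.
At δ = 5/7: δ+…+δ^5 = 2.0352 ≥ 0.5714.
So cooperation is sustainable.

No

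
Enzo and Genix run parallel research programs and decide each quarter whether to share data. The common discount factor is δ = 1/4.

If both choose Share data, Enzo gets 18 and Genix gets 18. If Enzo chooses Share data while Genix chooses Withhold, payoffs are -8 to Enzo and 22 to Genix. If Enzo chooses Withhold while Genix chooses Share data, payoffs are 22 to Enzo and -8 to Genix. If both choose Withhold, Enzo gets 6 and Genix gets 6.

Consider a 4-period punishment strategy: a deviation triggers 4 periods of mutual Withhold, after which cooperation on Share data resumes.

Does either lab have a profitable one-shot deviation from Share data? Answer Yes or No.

IC: δ+…+δ^4 ≥ (22−18)/(18−6) = 1/3.
At δ = 1/4: partial sum = 0.3320 < 0.3333. Cooperation not sustainable.

Yes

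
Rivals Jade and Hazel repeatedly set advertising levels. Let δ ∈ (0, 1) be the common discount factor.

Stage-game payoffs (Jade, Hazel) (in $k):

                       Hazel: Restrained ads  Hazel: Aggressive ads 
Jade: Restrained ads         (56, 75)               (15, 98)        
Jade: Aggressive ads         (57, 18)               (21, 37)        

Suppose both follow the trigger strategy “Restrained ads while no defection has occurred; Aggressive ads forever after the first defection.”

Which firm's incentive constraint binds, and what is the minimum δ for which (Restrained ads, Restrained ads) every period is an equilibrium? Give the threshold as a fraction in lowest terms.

Jade: cooperation gives 56 each period; deviation gives 57 once then 21 forever.
  56/(1−δ) ≥ 57 + 21δ/(1−δ) ⇒ δ ≥ 1/36.
Hazel: cooperation gives 75 each period; deviation gives 98 once then 37 forever.
  δ ≥ 23/61.
Both must hold, so the binding constraint is Hazel's: δ ≥ 23/61.

Hazel; δ ≥ 23/61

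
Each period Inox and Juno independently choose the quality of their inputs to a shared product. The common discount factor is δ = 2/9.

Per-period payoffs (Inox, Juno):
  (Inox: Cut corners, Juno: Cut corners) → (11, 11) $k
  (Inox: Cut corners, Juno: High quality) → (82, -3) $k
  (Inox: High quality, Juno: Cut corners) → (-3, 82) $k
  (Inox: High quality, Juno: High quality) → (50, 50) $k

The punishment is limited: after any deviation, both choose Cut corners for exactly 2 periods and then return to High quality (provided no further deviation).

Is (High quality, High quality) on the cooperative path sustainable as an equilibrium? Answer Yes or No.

A one-shot deviation gives 82 now, then 11 for 2 periods, then back to 50.
Gain from deviating: (82−50) today; loss: (50−11) in each of the next 2 periods.
No-deviation condition: (50−11)(δ+…+δ^2) ≥ 82−50, i.e. δ+…+δ^2 ≥ 32/39.
At δ = 2/9: δ+…+δ^2 = 0.2716 < 0.8205.
So cooperation is not sustainable.

No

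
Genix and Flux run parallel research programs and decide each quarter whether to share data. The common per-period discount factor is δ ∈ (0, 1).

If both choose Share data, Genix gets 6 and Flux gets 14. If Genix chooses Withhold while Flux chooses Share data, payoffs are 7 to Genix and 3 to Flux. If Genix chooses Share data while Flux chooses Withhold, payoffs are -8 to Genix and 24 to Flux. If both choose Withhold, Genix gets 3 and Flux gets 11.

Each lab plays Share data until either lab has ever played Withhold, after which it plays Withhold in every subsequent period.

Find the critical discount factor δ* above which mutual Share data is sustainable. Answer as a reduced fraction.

For Genix: deviation gain 7−6 = 1, per-period punishment loss 6−3 = 3. IC gives δ ≥ 1/4.
For Flux: gain 10, loss 3 per period, so δ ≥ 10/13.
The tighter constraint is Flux's, so cooperation needs δ ≥ 10/13.

10/13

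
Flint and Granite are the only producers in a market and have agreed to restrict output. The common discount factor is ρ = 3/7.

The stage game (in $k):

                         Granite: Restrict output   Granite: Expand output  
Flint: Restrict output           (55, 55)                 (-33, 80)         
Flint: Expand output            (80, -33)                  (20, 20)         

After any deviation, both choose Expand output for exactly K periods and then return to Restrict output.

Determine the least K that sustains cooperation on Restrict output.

4

No profitable deviation requires (55−20)(ρ+…+ρ^K) ≥ 80−55, i.e. ρ+…+ρ^K ≥ 5/7 ≈ 0.7143.
With ρ = 3/7, the partial sums are K=1: 0.4286, K=2: 0.6122, K=3: 0.6910, K=4: 0.7247.
K = 4 is the first length at which the sum reaches 0.7143.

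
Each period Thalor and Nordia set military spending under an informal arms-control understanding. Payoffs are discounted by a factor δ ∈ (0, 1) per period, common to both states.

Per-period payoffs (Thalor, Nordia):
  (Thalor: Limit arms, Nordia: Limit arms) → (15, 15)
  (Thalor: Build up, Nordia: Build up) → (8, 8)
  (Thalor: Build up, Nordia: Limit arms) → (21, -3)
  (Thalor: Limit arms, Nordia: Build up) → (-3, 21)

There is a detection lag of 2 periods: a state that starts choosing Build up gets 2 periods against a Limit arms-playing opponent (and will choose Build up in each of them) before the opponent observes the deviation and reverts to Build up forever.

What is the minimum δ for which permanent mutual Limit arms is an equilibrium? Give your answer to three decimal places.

Deviating for the 2 undetected periods gains 21−15 = 6 per period over cooperation, then loses 15−8 = 7 per period forever once punishment starts.
Gain: 6(1 + δ + … + δ^1); loss: 7·δ^2/(1−δ).
No profitable deviation ⇔ 6(1−δ^2) ≤ 7·δ^2, i.e. δ^2 ≥ 6/(6+7) = 6/13.
Hence δ ≥ (6/13)^(1/2) ≈ 0.679.

0.679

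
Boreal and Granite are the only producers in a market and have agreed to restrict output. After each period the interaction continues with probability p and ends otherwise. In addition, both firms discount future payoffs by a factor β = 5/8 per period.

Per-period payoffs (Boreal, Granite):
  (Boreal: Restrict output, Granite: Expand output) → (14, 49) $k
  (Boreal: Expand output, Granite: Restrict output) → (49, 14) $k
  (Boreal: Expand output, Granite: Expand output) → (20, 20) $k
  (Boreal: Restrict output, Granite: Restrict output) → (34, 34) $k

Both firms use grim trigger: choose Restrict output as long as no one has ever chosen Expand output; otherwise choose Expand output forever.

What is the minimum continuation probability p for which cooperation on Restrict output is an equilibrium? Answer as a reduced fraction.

Expected continuation weight on next period's payoff is β·p = 5/8·p, which plays the role of the discount factor.
Cooperation requires 5/8·p ≥ (49−34)/(49−20) = 15/29, hence p ≥ 24/29.

24/29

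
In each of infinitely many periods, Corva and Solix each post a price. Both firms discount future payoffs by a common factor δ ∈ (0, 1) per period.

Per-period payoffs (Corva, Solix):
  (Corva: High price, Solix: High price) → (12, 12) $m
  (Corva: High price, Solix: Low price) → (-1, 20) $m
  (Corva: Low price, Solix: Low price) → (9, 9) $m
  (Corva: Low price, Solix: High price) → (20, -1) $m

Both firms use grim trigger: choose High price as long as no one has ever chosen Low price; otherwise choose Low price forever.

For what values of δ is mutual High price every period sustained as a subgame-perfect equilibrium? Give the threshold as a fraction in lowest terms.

One-period gain from deviating is 20 − 12 = 8. The loss is 12 − 9 = 3 in every subsequent period, with present value 3·δ/(1−δ).
Deviation is unprofitable when 3·δ/(1−δ) ≥ 8, i.e. δ/(1−δ) ≥ 8/3.
Equivalently δ ≥ 8/(8+3) = 8/11.

8/11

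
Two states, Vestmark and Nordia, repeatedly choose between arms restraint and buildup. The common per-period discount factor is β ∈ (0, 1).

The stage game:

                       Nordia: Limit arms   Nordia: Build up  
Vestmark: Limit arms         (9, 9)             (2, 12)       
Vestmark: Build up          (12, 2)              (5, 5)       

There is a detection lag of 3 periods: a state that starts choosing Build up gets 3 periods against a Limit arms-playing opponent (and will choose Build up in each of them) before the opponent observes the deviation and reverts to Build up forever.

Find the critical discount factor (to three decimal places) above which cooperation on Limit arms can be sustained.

0.754

A deviator earns 12 for 3 periods, then 5 forever; cooperating earns 9 forever. Multiplying the IC by (1−β):
9 ≥ 12(1−β^3) + 5β^3, so 7·β^3 ≥ 3 and β^3 ≥ 3/7.
β ≥ (3/7)^(1/3) ≈ 0.754.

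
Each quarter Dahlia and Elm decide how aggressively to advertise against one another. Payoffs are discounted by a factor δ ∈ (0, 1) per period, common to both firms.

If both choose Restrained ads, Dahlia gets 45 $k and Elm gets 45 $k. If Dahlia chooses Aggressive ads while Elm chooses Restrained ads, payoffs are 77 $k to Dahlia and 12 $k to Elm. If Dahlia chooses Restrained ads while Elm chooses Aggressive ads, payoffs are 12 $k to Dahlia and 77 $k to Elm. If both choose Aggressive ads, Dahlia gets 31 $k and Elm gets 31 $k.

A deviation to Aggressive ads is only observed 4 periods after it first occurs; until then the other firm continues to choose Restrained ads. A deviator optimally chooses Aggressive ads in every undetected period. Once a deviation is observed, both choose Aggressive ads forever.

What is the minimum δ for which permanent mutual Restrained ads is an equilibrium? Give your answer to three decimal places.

The best deviation is to choose Aggressive ads for all 4 undetected periods, earning 77 each, then 31 forever once detected.
Deviation value: 77(1−δ^4)/(1−δ) + 31δ^4/(1−δ); cooperation value: 45/(1−δ).
IC: 45 ≥ 77(1−δ^4) + 31δ^4 = 77 − 46δ^4.
So δ^4 ≥ 32/46 = 16/23, giving δ ≥ (16/23)^(1/4) ≈ 0.913.

0.913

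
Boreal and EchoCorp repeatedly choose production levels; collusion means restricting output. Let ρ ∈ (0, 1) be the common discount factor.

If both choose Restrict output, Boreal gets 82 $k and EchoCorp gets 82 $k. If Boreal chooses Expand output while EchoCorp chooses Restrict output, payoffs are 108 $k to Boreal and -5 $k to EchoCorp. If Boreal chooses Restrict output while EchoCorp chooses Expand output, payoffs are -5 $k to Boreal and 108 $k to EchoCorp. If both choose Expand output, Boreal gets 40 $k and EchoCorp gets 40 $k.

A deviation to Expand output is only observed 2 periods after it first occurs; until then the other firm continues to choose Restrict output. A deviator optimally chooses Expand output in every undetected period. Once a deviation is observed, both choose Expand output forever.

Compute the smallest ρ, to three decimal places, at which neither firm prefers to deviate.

0.618

A deviator earns 108 for 2 periods, then 40 forever; cooperating earns 82 forever. Multiplying the IC by (1−ρ):
82 ≥ 108(1−ρ^2) + 40ρ^2, so 68·ρ^2 ≥ 26 and ρ^2 ≥ 13/34.
ρ ≥ (13/34)^(1/2) ≈ 0.618.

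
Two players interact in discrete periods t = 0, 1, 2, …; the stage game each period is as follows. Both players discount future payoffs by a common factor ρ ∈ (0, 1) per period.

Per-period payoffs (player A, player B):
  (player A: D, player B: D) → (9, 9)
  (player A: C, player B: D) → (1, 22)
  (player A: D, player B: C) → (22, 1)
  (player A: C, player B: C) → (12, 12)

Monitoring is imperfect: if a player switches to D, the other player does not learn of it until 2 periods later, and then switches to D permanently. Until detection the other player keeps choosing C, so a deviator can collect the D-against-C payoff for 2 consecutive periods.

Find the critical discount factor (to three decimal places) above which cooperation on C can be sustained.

0.877

Deviating for the 2 undetected periods gains 22−12 = 10 per period over cooperation, then loses 12−9 = 3 per period forever once punishment starts.
Gain: 10(1 + ρ + … + ρ^1); loss: 3·ρ^2/(1−ρ).
No profitable deviation ⇔ 10(1−ρ^2) ≤ 3·ρ^2, i.e. ρ^2 ≥ 10/(10+3) = 10/13.
Hence ρ ≥ (10/13)^(1/2) ≈ 0.877.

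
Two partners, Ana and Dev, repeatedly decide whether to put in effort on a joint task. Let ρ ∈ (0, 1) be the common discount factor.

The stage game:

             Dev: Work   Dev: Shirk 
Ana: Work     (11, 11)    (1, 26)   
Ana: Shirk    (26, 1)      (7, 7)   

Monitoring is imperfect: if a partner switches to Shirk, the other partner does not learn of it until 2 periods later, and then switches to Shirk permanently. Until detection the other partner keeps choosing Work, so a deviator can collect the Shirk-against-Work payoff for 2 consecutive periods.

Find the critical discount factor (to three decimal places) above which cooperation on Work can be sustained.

A deviator earns 26 for 2 periods, then 7 forever; cooperating earns 11 forever. Multiplying the IC by (1−ρ):
11 ≥ 26(1−ρ^2) + 7ρ^2, so 19·ρ^2 ≥ 15 and ρ^2 ≥ 15/19.
ρ ≥ (15/19)^(1/2) ≈ 0.889.

0.889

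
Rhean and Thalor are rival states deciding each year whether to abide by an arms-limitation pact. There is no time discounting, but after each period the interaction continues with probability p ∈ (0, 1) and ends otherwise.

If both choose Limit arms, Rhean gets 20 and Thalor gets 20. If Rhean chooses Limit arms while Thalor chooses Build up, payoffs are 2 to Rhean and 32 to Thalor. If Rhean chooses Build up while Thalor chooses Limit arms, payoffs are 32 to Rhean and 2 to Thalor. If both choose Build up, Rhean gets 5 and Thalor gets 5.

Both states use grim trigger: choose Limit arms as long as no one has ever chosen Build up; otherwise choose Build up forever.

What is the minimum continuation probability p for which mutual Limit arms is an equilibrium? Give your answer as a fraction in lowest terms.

4/9

Expected cooperation value is 20 + p·20 + p²·20 + … = 20/(1−p); deviation gives 32 + p·5/(1−p).
20 ≥ 32(1−p) + 5p ⇒ 27p ≥ 12 ⇒ p ≥ 12/27 = 4/9.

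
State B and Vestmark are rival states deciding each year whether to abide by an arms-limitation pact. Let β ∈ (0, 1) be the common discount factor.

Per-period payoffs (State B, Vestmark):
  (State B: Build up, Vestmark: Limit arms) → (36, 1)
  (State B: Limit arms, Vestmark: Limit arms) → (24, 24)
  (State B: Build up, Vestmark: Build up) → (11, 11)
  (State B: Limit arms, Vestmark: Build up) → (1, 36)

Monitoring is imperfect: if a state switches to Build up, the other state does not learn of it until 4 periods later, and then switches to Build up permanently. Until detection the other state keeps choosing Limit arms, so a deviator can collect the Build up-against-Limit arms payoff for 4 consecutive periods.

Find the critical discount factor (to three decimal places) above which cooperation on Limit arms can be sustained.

The best deviation is to choose Build up for all 4 undetected periods, earning 36 each, then 11 forever once detected.
Deviation value: 36(1−β^4)/(1−β) + 11β^4/(1−β); cooperation value: 24/(1−β).
IC: 24 ≥ 36(1−β^4) + 11β^4 = 36 − 25β^4.
So β^4 ≥ 12/25, giving β ≥ (12/25)^(1/4) ≈ 0.832.

0.832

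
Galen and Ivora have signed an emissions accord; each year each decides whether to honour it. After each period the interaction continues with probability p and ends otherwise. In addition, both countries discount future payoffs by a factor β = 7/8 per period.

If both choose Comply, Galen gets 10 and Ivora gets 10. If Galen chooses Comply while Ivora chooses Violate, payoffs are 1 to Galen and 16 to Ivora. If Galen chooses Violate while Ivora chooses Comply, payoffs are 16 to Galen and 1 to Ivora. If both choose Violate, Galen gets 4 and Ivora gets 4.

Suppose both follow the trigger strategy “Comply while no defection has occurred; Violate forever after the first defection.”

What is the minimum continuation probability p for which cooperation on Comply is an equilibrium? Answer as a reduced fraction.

4/7

With continuation probability p and discount β, the effective per-period discount factor is βp.
Grim-trigger IC: βp ≥ (16−10)/(16−4) = 1/2.
So p ≥ (1/2)/(7/8) = 4/7.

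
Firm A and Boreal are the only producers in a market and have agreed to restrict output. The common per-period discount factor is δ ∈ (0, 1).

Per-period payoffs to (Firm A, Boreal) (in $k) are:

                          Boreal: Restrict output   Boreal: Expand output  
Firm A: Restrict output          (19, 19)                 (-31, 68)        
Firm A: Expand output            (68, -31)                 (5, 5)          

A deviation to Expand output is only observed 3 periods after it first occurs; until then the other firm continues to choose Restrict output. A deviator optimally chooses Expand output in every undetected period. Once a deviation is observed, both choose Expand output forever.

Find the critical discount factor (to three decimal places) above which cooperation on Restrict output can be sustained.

A deviator earns 68 for 3 periods, then 5 forever; cooperating earns 19 forever. Multiplying the IC by (1−δ):
19 ≥ 68(1−δ^3) + 5δ^3, so 63·δ^3 ≥ 49 and δ^3 ≥ 7/9.
δ ≥ (7/9)^(1/3) ≈ 0.920.

0.920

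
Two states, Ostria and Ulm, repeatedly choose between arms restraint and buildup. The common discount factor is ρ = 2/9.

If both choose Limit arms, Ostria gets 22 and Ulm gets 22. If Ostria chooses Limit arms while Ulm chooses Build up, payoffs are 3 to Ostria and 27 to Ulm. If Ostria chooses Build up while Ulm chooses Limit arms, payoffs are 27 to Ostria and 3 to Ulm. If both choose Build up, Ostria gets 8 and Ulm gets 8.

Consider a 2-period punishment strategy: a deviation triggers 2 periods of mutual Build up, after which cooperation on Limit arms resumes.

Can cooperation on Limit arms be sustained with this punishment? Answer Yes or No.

IC: ρ+…+ρ^2 ≥ (27−22)/(22−8) = 5/14.
At ρ = 2/9: partial sum = 0.2716 < 0.3571. Cooperation not sustainable.

No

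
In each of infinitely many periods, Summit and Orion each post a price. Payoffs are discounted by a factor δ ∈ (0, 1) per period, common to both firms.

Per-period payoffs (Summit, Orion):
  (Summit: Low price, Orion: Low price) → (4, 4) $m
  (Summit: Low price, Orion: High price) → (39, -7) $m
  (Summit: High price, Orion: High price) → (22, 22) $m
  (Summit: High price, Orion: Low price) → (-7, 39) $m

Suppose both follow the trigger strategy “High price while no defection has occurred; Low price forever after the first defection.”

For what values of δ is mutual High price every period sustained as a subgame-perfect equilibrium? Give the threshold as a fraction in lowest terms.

Under grim trigger the critical discount factor is (T−C)/(T−P) with T = 39, C = 22, P = 4.
δ* = (39−22)/(39−4) = 17/35.

17/35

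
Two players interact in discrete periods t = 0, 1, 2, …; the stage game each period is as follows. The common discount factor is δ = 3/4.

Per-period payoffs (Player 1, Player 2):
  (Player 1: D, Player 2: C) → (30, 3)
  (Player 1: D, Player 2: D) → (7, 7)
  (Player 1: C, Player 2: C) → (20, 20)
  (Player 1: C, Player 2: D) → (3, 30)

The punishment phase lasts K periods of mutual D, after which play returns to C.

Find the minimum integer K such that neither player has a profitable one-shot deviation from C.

Need Σ_{k=1}^{K} δ^k ≥ (30−20)/(20−7) = 0.7692 at δ = 3/4.
At K = 1 the sum is 0.7500 < 0.7692; at K = 2 it is 1.3125 ≥ 0.7692.
So the minimum punishment length is K = 2.

2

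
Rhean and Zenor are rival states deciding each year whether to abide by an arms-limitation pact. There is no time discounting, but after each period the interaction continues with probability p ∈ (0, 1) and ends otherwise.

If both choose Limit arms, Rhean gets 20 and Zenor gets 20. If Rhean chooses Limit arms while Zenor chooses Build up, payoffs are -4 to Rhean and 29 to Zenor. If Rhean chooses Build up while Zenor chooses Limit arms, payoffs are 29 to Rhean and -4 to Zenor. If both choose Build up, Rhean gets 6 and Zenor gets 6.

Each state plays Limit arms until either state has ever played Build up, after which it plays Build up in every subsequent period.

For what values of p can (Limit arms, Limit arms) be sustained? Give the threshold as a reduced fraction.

9/23

With no time discounting, the continuation probability p plays the role of the discount factor.
Grim-trigger IC: 20/(1−p) ≥ 29 + 6p/(1−p) ⇒ p ≥ (29−20)/(29−6) = 9/23.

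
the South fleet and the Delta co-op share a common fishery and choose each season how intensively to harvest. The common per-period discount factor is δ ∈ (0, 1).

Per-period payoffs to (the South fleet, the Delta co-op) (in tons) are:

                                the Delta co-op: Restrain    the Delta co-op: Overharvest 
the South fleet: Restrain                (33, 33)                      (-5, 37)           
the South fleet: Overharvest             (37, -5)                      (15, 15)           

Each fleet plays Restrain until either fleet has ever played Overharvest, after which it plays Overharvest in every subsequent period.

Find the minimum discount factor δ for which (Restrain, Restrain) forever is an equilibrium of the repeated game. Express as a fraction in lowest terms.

2/11

Cooperation forever yields 33 each period: 33/(1−δ).
Deviating yields 37 once, then 15 forever: 37 + 15δ/(1−δ).
No profitable deviation requires 33/(1−δ) ≥ 37 + 15δ/(1−δ).
Multiplying by (1−δ): 33 ≥ 37(1−δ) + 15δ = 37 − 22δ.
So 22δ ≥ 4, i.e. δ ≥ 4/22 = 2/11.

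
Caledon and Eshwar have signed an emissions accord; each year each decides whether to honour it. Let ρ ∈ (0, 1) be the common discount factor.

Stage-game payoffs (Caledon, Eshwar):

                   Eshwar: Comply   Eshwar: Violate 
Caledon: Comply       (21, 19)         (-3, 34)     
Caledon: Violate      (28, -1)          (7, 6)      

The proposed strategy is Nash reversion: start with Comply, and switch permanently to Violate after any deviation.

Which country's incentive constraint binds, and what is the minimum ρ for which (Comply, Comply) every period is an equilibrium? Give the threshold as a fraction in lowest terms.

For Caledon: deviation gain 28−21 = 7, per-period punishment loss 21−7 = 14. IC gives ρ ≥ 7/21 = 1/3.
For Eshwar: gain 15, loss 13 per period, so ρ ≥ 15/28.
The tighter constraint is Eshwar's, so cooperation needs ρ ≥ 15/28.

Eshwar; ρ ≥ 15/28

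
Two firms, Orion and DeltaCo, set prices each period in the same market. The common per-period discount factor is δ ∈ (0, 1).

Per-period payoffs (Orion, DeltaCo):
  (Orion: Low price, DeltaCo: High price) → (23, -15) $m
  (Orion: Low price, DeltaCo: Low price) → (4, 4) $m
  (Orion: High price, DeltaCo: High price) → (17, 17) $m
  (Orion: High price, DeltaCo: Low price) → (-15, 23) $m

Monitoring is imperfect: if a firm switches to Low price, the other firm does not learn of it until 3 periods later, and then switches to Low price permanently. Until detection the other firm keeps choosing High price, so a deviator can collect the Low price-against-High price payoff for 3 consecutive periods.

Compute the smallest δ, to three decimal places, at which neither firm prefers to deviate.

The best deviation is to choose Low price for all 3 undetected periods, earning 23 each, then 4 forever once detected.
Deviation value: 23(1−δ^3)/(1−δ) + 4δ^3/(1−δ); cooperation value: 17/(1−δ).
IC: 17 ≥ 23(1−δ^3) + 4δ^3 = 23 − 19δ^3.
So δ^3 ≥ 6/19, giving δ ≥ (6/19)^(1/3) ≈ 0.681.

0.681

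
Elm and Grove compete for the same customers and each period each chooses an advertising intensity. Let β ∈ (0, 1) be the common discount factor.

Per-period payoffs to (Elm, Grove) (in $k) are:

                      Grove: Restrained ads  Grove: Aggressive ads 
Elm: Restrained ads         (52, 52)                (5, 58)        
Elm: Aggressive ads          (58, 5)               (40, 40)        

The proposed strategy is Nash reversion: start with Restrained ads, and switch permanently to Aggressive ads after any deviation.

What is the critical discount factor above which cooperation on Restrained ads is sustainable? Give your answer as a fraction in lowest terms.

1/3

Under grim trigger the critical discount factor is (T−C)/(T−P) with T = 58, C = 52, P = 40.
β* = (58−52)/(58−40) = 6/18 = 1/3.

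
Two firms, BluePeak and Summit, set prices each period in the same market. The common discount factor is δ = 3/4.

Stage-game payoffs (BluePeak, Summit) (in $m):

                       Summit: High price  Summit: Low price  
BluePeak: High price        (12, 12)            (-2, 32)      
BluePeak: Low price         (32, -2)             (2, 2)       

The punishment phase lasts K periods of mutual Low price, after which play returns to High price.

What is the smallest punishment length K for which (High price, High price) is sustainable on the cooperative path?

4

Need Σ_{k=1}^{K} δ^k ≥ (32−12)/(12−2) = 2.0000 at δ = 3/4.
At K = 3 the sum is 1.7344 < 2.0000; at K = 4 it is 2.0508 ≥ 2.0000.
So the minimum punishment length is K = 4.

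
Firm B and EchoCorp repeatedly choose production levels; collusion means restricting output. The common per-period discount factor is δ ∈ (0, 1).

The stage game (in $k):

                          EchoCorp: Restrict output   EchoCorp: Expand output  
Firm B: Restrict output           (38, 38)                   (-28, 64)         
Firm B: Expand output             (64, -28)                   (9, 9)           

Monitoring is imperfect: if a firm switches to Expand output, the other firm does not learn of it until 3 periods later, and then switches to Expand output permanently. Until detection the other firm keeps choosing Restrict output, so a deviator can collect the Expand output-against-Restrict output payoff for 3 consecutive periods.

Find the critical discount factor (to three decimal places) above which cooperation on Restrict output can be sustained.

0.779

Deviating for the 3 undetected periods gains 64−38 = 26 per period over cooperation, then loses 38−9 = 29 per period forever once punishment starts.
Gain: 26(1 + δ + … + δ^2); loss: 29·δ^3/(1−δ).
No profitable deviation ⇔ 26(1−δ^3) ≤ 29·δ^3, i.e. δ^3 ≥ 26/(26+29) = 26/55.
Hence δ ≥ (26/55)^(1/3) ≈ 0.779.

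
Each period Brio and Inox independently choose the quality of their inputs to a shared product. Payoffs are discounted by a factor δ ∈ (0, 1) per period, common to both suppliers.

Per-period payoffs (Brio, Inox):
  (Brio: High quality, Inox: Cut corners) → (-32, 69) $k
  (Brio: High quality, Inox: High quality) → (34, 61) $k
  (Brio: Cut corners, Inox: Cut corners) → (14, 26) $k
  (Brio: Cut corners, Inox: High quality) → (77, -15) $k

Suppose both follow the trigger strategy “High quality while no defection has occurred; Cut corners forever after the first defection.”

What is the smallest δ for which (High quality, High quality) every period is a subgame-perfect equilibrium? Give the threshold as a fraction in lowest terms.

Brio: cooperation gives 34 each period; deviation gives 77 once then 14 forever.
  34/(1−δ) ≥ 77 + 14δ/(1−δ) ⇒ δ ≥ 43/63.
Inox: cooperation gives 61 each period; deviation gives 69 once then 26 forever.
  δ ≥ 8/43.
Both must hold, so the binding constraint is Brio's: δ ≥ 43/63.

43/63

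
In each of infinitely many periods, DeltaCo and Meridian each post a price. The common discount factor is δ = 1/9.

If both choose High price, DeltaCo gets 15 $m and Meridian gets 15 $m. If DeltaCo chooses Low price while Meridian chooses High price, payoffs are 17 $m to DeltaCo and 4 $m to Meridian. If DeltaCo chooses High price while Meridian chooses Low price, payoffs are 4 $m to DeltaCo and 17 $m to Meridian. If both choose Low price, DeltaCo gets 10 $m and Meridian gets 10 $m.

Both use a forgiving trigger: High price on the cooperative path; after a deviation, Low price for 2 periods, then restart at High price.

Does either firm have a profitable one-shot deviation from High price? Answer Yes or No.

Yes

IC: δ+…+δ^2 ≥ (17−15)/(15−10) = 2/5.
At δ = 1/9: partial sum = 0.1235 < 0.4000. Cooperation not sustainable.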